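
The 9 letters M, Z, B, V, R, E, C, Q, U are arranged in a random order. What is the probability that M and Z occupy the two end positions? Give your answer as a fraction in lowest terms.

There are 9! = 362880 arrangements.
Place M and Z at the ends in 2 ways, arrange the remaining 7 in 7! = 5040 ways: 2·5040 = 10080.
Probability = 10080/362880 = 1/36.

1/36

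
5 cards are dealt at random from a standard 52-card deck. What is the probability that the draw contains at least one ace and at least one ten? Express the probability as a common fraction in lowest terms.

There are C(52,5) = 2598960 possible draws.
By inclusion-exclusion on the complements, draws missing all aces or all tens: C(48,5) + C(48,5) − C(44,5) = 1712304 + 1712304 − 1086008 = 2338600.
So draws with at least one of each: 2598960 − 2338600 = 260360, probability 260360/2598960 = 6509/64974.

6509/64974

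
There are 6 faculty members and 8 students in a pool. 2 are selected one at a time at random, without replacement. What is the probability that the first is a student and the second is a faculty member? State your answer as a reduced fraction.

Multiply the conditional probabilities at each draw: 8/14 · 6/13 = 48/182 = 24/91.

24/91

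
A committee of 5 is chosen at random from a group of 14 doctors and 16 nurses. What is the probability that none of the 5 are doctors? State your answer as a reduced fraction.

8/261

There are C(30,5) = 142506 possible selections.
Selections with no doctors (all nurses): C(16,5) = 4368.
Probability = 4368/142506 = 8/261.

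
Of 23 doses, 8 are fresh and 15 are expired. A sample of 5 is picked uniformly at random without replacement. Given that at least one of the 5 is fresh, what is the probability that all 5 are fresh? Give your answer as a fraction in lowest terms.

Work in counts. Selections with at least one fresh: C(23,5) − C(15,5) = 33649 − 3003 = 30646.
Of those, selections where all 5 are fresh: C(8,5) = 56.
Conditional probability = 56/30646 = 4/2189.

4/2189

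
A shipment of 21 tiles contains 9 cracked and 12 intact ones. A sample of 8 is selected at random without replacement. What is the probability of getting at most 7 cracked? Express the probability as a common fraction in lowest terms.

22609/22610

There are C(21,8) = 203490 ways to choose the 8.
The complement is exactly 8 cracked: C(9,8)·C(12,0) = 9.
Probability = 1 − 9/203490 = 203481/203490 = 22609/22610.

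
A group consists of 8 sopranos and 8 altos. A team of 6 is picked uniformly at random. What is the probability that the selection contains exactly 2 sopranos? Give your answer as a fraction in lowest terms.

35/143

The sample space is all 6-subsets of the 16: C(16,6) = 8008.
Selections with exactly 2 sopranos: choose 2 of the 8 sopranos and 4 of the 8 altos, C(8,2)·C(8,4) = 28·70 = 1960.
Probability = 1960/8008 = 35/143.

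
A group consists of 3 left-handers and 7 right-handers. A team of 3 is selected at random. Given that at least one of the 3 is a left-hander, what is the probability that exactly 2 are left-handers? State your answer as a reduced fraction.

21/85

Work in counts. Selections with at least one left-hander: C(10,3) − C(7,3) = 120 − 35 = 85.
Of those, selections where exactly 2 are left-handers: C(3,2)·C(7,1) = 3·7 = 21.
Conditional probability = 21/85.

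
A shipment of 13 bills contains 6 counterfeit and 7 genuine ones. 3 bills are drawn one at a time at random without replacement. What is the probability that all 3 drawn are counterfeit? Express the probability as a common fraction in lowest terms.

10/143

Multiply the conditional probabilities at each draw: 6/13 · 5/12 · 4/11 = 120/1716 = 10/143.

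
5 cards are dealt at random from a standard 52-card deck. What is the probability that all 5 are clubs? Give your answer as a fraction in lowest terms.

33/66640

There are C(52,5) = 2598960 possible 5-card hands.
Hands that are all clubs: C(13,5) = 1287.
Probability = 1287/2598960 = 33/66640.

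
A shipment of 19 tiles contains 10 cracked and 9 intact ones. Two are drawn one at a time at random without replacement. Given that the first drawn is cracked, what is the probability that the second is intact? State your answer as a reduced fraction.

1/2

After removing one cracked, 18 remain: 9 cracked and 9 intact.
So the probability the next is intact is 9/18 = 1/2.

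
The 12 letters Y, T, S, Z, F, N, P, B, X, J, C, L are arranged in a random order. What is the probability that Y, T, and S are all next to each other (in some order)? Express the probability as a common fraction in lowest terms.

1/22

There are 12! = 479001600 arrangements.
Treat the three as one block: 10! placements × 3! orders within the block = 3628800·6 = 21772800.
Probability = 21772800/479001600 = 1/22.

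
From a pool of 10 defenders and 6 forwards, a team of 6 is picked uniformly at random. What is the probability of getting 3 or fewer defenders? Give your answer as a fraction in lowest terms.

56/143

Total selections: C(16,6) = 8008.
Favorable selections (3 or fewer defenders): C(10,0)·C(6,6) + C(10,1)·C(6,5) + C(10,2)·C(6,4) + C(10,3)·C(6,3) = 1 + 60 + 675 + 2400 = 3136.
Probability = 3136/8008 = 56/143.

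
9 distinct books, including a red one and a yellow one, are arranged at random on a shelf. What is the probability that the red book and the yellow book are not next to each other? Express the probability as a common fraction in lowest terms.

7/9

There are 9! = 362880 arrangements.
Arrangements with the red book and the yellow book adjacent: 2·8! = 80640.
So not adjacent: 362880 − 80640 = 282240, probability 282240/362880 = 7/9.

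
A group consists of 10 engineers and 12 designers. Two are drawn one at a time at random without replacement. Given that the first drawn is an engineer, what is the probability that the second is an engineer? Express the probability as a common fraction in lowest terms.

3/7

After removing one engineer, 21 remain: 9 engineers and 12 designers.
So the probability the next is an engineer is 9/21 = 3/7.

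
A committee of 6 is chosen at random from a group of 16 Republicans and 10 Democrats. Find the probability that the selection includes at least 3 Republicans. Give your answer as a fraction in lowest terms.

14342/16445

There are C(26,6) = 230230 ways to choose the 6.
Favorable selections (at least 3 Republicans): C(16,3)·C(10,3) + C(16,4)·C(10,2) + C(16,5)·C(10,1) + C(16,6)·C(10,0) = 67200 + 81900 + 43680 + 8008 = 200788.
Probability = 200788/230230 = 14342/16445.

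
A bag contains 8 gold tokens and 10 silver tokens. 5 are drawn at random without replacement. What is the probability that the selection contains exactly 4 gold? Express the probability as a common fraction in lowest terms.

There are C(18,5) = 8568 ways to choose 5 from 18.
Selections with exactly 4 gold: choose 4 of the 8 gold and 1 of the 10 silver, C(8,4)·C(10,1) = 70·10 = 700.
Probability = 700/8568 = 25/306.

25/306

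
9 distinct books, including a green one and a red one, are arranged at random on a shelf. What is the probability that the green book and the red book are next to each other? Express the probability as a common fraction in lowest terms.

There are 9! = 362880 arrangements.
Treat the green book and the red book as a block: 8! arrangements of the blocks × 2 orders within the block = 2·40320 = 80640.
Probability = 80640/362880 = 2/9.

2/9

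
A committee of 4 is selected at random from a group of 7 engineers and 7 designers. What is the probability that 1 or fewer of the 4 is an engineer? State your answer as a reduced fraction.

40/143

Total selections: C(14,4) = 1001.
Favorable selections (1 or fewer engineer): C(7,0)·C(7,4) + C(7,1)·C(7,3) = 35 + 245 = 280.
Probability = 280/1001 = 40/143.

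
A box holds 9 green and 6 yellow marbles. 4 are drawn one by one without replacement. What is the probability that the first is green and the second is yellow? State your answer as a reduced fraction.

Multiply the conditional probabilities at each draw: 9/15 · 6/14 = 54/210 = 9/35.

9/35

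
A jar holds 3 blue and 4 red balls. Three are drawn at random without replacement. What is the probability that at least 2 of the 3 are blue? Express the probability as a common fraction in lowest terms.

13/35

Total selections: C(7,3) = 35.
Favorable selections (at least 2 blue): C(3,2)·C(4,1) + C(3,3)·C(4,0) = 12 + 1 = 13.
Probability = 13/35.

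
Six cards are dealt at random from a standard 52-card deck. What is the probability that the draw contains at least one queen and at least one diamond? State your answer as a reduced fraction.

There are C(52,6) = 20358520 possible draws.
By inclusion-exclusion on the complements, draws missing all queens or all diamonds: C(48,6) + C(39,6) − C(36,6) = 12271512 + 3262623 − 1947792 = 13586343.
So draws with at least one of each: 20358520 − 13586343 = 6772177, probability 6772177/20358520.

6772177/20358520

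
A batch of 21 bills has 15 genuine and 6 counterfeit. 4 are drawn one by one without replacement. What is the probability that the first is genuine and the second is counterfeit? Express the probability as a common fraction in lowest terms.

3/14

Multiply the conditional probabilities at each draw: 15/21 · 6/20 = 90/420 = 3/14.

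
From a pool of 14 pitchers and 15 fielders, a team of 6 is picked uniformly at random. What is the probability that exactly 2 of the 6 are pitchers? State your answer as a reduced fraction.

The sample space is all 6-subsets of the 29: C(29,6) = 475020.
Selections with exactly 2 pitchers: choose 2 of the 14 pitchers and 4 of the 15 fielders, C(14,2)·C(15,4) = 91·1365 = 124215.
Probability = 124215/475020 = 91/348.

91/348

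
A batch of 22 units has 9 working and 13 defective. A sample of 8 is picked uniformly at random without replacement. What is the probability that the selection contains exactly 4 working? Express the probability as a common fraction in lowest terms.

91/323

There are C(22,8) = 319770 ways to choose 8 from 22.
Selections with exactly 4 working: choose 4 of the 9 working and 4 of the 13 defective, C(9,4)·C(13,4) = 126·715 = 90090.
Probability = 90090/319770 = 91/323.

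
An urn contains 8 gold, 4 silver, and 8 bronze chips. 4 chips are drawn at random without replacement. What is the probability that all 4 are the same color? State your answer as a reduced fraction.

There are C(20,4) = 4845 ways to draw 4 chips.
All same color: C(8,4) + C(4,4) + C(8,4) = 70 + 1 + 70 = 141.
Probability = 141/4845 = 47/1615.

47/1615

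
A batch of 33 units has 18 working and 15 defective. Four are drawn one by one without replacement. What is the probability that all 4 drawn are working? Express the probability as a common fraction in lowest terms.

51/682

Multiply the conditional probabilities at each draw: 18/33 · 17/32 · 16/31 · 15/30 = 73440/982080 = 51/682.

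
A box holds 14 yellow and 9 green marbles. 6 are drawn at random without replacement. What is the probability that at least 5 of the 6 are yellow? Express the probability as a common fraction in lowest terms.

There are C(23,6) = 100947 ways to choose the 6.
Favorable selections (at least 5 yellow): C(14,5)·C(9,1) + C(14,6)·C(9,0) = 18018 + 3003 = 21021.
Probability = 21021/100947 = 91/437.

91/437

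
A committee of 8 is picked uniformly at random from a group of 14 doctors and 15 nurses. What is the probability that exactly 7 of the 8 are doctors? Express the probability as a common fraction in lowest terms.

8/667

There are C(29,8) = 4292145 ways to choose 8 from 29.
Selections with exactly 7 doctors: choose 7 of the 14 doctors and 1 of the 15 nurses, C(14,7)·C(15,1) = 3432·15 = 51480.
Probability = 51480/4292145 = 8/667.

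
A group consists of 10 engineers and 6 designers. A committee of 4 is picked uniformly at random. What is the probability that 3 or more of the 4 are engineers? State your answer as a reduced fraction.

93/182

There are C(16,4) = 1820 ways to choose the 4.
Favorable selections (3 or more engineers): C(10,3)·C(6,1) + C(10,4)·C(6,0) = 720 + 210 = 930.
Probability = 930/1820 = 93/182.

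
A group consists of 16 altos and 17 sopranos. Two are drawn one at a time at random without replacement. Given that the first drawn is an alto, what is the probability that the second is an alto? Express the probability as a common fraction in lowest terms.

15/32

After removing one alto, 32 remain: 15 altos and 17 sopranos.
So the probability the next is an alto is 15/32.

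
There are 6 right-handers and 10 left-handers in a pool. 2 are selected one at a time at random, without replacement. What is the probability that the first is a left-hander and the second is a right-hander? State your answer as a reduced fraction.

Multiply the conditional probabilities at each draw: 10/16 · 6/15 = 60/240 = 1/4.

1/4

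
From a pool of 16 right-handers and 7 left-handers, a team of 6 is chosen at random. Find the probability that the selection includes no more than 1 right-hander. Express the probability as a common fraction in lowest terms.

Total selections: C(23,6) = 100947.
Favorable selections (no more than 1 right-hander): C(16,0)·C(7,6) + C(16,1)·C(7,5) = 7 + 336 = 343.
Probability = 343/100947 = 49/14421.

49/14421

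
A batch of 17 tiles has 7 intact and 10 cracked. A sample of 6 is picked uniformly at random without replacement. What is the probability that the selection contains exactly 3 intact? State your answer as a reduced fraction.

There are C(17,6) = 12376 ways to choose 6 from 17.
Selections with exactly 3 intact: choose 3 of the 7 intact and 3 of the 10 cracked, C(7,3)·C(10,3) = 35·120 = 4200.
Probability = 4200/12376 = 75/221.

75/221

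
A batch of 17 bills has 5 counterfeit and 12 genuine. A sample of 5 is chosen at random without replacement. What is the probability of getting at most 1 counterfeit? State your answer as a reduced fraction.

Total selections: C(17,5) = 6188.
Favorable selections (at most 1 counterfeit): C(5,0)·C(12,5) + C(5,1)·C(12,4) = 792 + 2475 = 3267.
Probability = 3267/6188.

3267/6188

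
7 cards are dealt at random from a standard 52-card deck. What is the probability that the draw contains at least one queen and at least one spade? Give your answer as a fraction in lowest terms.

53122231/133784560

There are C(52,7) = 133784560 possible draws.
By inclusion-exclusion on the complements, draws missing all queens or all spades: C(48,7) + C(39,7) − C(36,7) = 73629072 + 15380937 − 8347680 = 80662329.
So draws with at least one of each: 133784560 − 80662329 = 53122231, probability 53122231/133784560.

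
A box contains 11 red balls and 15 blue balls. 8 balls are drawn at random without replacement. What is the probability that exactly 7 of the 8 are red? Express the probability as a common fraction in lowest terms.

18/5681

The sample space is all 8-subsets of the 26: C(26,8) = 1562275.
Selections with exactly 7 red: choose 7 of the 11 red and 1 of the 15 blue, C(11,7)·C(15,1) = 330·15 = 4950.
Probability = 4950/1562275 = 18/5681.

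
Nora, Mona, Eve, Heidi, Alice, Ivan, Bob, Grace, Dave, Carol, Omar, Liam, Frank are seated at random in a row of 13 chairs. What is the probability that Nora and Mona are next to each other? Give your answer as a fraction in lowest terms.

There are 13! = 6227020800 arrangements.
Treat Nora and Mona as a block: 12! arrangements of the blocks × 2 orders within the block = 2·479001600 = 958003200.
Probability = 958003200/6227020800 = 2/13.

2/13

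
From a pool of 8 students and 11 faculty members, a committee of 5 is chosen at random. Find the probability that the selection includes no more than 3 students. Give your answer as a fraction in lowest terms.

There are C(19,5) = 11628 ways to choose the 5.
Count the complement (more than 3 students): C(8,4)·C(11,1) + C(8,5)·C(11,0) = 770 + 56 = 826.
Probability = 1 − 826/11628 = 10802/11628 = 5401/5814.

5401/5814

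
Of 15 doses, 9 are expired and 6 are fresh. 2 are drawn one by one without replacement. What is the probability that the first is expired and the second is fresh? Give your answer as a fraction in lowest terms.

Multiply the conditional probabilities at each draw: 9/15 · 6/14 = 54/210 = 9/35.

9/35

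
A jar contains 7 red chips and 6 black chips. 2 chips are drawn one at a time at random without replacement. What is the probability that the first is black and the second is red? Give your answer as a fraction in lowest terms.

7/26

Multiply the conditional probabilities at each draw: 6/13 · 7/12 = 42/156 = 7/26.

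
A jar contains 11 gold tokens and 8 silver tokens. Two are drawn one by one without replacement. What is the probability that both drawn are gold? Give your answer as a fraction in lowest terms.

55/171

Multiply the conditional probabilities at each draw: 11/19 · 10/18 = 110/342 = 55/171.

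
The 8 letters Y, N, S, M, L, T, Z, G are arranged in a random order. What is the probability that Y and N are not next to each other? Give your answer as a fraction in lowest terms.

3/4

There are 8! = 40320 arrangements.
Arrangements with Y and N adjacent: 2·7! = 10080.
So not adjacent: 40320 − 10080 = 30240, probability 30240/40320 = 3/4.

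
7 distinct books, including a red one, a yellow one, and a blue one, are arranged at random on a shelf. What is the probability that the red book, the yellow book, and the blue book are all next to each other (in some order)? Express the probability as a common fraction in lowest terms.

There are 7! = 5040 arrangements.
Treat the three as one block: 5! placements × 3! orders within the block = 120·6 = 720.
Probability = 720/5040 = 1/7.

1/7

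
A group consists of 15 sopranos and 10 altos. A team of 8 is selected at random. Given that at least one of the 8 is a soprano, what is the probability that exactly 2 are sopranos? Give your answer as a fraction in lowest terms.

Work in counts. Selections with at least one soprano: C(25,8) − C(10,8) = 1081575 − 45 = 1081530.
Of those, selections where exactly 2 are sopranos: C(15,2)·C(10,6) = 105·210 = 22050.
Conditional probability = 22050/1081530 = 245/12017.

245/12017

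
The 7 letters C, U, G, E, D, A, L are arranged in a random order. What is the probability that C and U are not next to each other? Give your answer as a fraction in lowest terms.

There are 7! = 5040 arrangements.
Arrangements with C and U adjacent: 2·6! = 1440.
So not adjacent: 5040 − 1440 = 3600, probability 3600/5040 = 5/7.

5/7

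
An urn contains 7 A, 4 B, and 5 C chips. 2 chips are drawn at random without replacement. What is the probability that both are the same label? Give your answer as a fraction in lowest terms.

There are C(16,2) = 120 ways to draw 2 chips.
All same label: C(7,2) + C(4,2) + C(5,2) = 21 + 6 + 10 = 37.
Probability = 37/120.

37/120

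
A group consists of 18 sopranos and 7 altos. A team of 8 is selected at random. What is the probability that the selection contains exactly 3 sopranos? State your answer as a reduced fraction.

1904/120175

The sample space is all 8-subsets of the 25: C(25,8) = 1081575.
Selections with exactly 3 sopranos: choose 3 of the 18 sopranos and 5 of the 7 altos, C(18,3)·C(7,5) = 816·21 = 17136.
Probability = 17136/1081575 = 1904/120175.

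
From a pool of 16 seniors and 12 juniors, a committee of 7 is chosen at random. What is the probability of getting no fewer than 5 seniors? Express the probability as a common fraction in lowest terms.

346/1035

There are C(28,7) = 1184040 ways to choose the 7.
Favorable selections (no fewer than 5 seniors): C(16,5)·C(12,2) + C(16,6)·C(12,1) + C(16,7)·C(12,0) = 288288 + 96096 + 11440 = 395824.
Probability = 395824/1184040 = 346/1035.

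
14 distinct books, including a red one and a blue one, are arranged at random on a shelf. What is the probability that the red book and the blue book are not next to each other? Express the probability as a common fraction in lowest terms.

There are 14! = 87178291200 arrangements.
Arrangements with the red book and the blue book adjacent: 2·13! = 12454041600.
So not adjacent: 87178291200 − 12454041600 = 74724249600, probability 74724249600/87178291200 = 6/7.

6/7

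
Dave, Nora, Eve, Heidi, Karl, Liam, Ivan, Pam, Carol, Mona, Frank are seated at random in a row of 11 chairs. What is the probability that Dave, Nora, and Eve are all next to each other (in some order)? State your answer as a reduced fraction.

There are 11! = 39916800 arrangements.
Treat the three as one block: 9! placements × 3! orders within the block = 362880·6 = 2177280.
Probability = 2177280/39916800 = 3/55.

3/55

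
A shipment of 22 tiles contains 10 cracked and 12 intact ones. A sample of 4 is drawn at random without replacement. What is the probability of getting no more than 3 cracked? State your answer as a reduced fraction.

203/209

Total selections: C(22,4) = 7315.
The complement is exactly 4 cracked: C(10,4)·C(12,0) = 210.
Probability = 1 − 210/7315 = 7105/7315 = 203/209.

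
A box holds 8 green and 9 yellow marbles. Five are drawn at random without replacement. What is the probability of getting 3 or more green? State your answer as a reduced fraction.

There are C(17,5) = 6188 ways to choose the 5.
Favorable selections (3 or more green): C(8,3)·C(9,2) + C(8,4)·C(9,1) + C(8,5)·C(9,0) = 2016 + 630 + 56 = 2702.
Probability = 2702/6188 = 193/442.

193/442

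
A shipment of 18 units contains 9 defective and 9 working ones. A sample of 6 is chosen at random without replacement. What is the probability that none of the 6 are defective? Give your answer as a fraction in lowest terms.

There are C(18,6) = 18564 possible selections.
Selections with no defective (all working): C(9,6) = 84.
Probability = 84/18564 = 1/221.

1/221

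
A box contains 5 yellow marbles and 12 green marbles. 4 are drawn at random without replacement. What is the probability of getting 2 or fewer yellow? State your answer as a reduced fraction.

451/476

Total selections: C(17,4) = 2380.
Count the complement (more than 2 yellow): C(5,3)·C(12,1) + C(5,4)·C(12,0) = 120 + 5 = 125.
Probability = 1 − 125/2380 = 2255/2380 = 451/476.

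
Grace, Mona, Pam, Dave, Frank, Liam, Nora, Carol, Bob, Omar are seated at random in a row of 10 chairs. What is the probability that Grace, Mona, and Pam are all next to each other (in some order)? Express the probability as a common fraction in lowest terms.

1/15

There are 10! = 3628800 arrangements.
Treat the three as one block: 8! placements × 3! orders within the block = 40320·6 = 241920.
Probability = 241920/3628800 = 1/15.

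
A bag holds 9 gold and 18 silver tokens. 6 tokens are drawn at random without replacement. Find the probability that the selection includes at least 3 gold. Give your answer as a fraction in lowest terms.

There are C(27,6) = 296010 ways to choose the 6.
Favorable selections (at least 3 gold): C(9,3)·C(18,3) + C(9,4)·C(18,2) + C(9,5)·C(18,1) + C(9,6)·C(18,0) = 68544 + 19278 + 2268 + 84 = 90174.
Probability = 90174/296010 = 15029/49335.

15029/49335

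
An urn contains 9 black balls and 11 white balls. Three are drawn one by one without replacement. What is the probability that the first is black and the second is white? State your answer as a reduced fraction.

99/380

Multiply the conditional probabilities at each draw: 9/20 · 11/19 = 99/380.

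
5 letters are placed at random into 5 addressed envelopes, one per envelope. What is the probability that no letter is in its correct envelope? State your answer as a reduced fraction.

11/30

There are 5! = 120 assignments.
By inclusion-exclusion, assignments with no fixed points: C(5,0)·5! − C(5,1)·4! + C(5,2)·3! − C(5,3)·2! + C(5,4)·1! − C(5,5)·0! = 44.
Probability = 44/120 = 11/30.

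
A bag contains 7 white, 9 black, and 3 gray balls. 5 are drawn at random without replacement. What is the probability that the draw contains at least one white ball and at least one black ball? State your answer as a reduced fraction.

294/323

There are C(19,5) = 11628 possible draws.
By inclusion-exclusion on the complements, draws missing all white or all black: C(12,5) + C(10,5) − C(3,5) = 792 + 252 − 0 = 1044.
So draws with at least one of each: 11628 − 1044 = 10584, probability 10584/11628 = 294/323.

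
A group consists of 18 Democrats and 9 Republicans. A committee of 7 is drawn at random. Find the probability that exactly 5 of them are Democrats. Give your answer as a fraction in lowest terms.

The sample space is all 7-subsets of the 27: C(27,7) = 888030.
Selections with exactly 5 Democrats: choose 5 of the 18 Democrats and 2 of the 9 Republicans, C(18,5)·C(9,2) = 8568·36 = 308448.
Probability = 308448/888030 = 5712/16445.

5712/16445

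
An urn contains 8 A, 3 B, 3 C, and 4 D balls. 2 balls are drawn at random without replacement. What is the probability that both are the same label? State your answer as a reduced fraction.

40/153

There are C(18,2) = 153 ways to draw 2 balls.
All same label: C(8,2) + C(3,2) + C(3,2) + C(4,2) = 28 + 3 + 3 + 6 = 40.
Probability = 40/153.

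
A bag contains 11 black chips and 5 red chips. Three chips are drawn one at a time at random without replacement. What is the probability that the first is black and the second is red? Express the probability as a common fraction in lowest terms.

11/48

Multiply the conditional probabilities at each draw: 11/16 · 5/15 = 55/240 = 11/48.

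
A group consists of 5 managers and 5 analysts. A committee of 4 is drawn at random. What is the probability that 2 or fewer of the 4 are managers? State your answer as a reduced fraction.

There are C(10,4) = 210 ways to choose the 4.
Count the complement (more than 2 managers): C(5,3)·C(5,1) + C(5,4)·C(5,0) = 50 + 5 = 55.
Probability = 1 − 55/210 = 155/210 = 31/42.

31/42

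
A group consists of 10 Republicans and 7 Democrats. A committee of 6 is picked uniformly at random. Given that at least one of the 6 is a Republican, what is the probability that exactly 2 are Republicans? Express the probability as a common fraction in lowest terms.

Work in counts. Selections with at least one Republican: C(17,6) − C(7,6) = 12376 − 7 = 12369.
Of those, selections where exactly 2 are Republicans: C(10,2)·C(7,4) = 45·35 = 1575.
Conditional probability = 1575/12369 = 75/589.

75/589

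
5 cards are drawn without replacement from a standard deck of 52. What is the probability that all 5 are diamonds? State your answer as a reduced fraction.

33/66640

There are C(52,5) = 2598960 possible 5-card hands.
Hands that are all diamonds: C(13,5) = 1287.
Probability = 1287/2598960 = 33/66640.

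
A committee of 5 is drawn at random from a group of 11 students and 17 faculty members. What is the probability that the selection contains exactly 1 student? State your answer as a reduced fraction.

There are C(28,5) = 98280 ways to choose 5 from 28.
Selections with exactly 1 student: choose 1 of the 11 students and 4 of the 17 faculty members, C(11,1)·C(17,4) = 11·2380 = 26180.
Probability = 26180/98280 = 187/702.

187/702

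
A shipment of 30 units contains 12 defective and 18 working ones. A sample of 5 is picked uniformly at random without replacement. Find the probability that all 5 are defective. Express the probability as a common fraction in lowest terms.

There are C(30,5) = 142506 possible selections.
Selections with all defective: C(12,5) = 792.
Probability = 792/142506 = 44/7917.

44/7917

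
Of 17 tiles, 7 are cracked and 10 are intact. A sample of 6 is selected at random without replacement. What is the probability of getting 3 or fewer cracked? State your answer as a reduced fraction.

Total selections: C(17,6) = 12376.
Count the complement (more than 3 cracked): C(7,4)·C(10,2) + C(7,5)·C(10,1) + C(7,6)·C(10,0) = 1575 + 210 + 7 = 1792.
Probability = 1 − 1792/12376 = 10584/12376 = 189/221.

189/221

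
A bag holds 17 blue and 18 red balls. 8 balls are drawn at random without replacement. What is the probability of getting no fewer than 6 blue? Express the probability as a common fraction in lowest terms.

9529/98890

Total selections: C(35,8) = 23535820.
Favorable selections (no fewer than 6 blue): C(17,6)·C(18,2) + C(17,7)·C(18,1) + C(17,8)·C(18,0) = 1893528 + 350064 + 24310 = 2267902.
Probability = 2267902/23535820 = 9529/98890.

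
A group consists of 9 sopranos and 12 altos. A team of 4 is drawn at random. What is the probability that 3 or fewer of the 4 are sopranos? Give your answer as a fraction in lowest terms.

There are C(21,4) = 5985 ways to choose the 4.
The complement is exactly 4 sopranos: C(9,4)·C(12,0) = 126.
Probability = 1 − 126/5985 = 5859/5985 = 93/95.

93/95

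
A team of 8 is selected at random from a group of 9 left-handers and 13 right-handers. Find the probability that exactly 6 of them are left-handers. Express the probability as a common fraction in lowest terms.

The sample space is all 8-subsets of the 22: C(22,8) = 319770.
Selections with exactly 6 left-handers: choose 6 of the 9 left-handers and 2 of the 13 right-handers, C(9,6)·C(13,2) = 84·78 = 6552.
Probability = 6552/319770 = 364/17765.

364/17765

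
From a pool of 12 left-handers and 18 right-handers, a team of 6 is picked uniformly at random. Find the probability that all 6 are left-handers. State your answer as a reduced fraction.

There are C(30,6) = 593775 possible selections.
Selections with all left-handers: C(12,6) = 924.
Probability = 924/593775 = 44/28275.

44/28275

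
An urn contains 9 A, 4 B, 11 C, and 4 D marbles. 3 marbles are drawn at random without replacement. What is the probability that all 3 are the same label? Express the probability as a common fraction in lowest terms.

There are C(28,3) = 3276 ways to draw 3 marbles.
All same label: C(9,3) + C(4,3) + C(11,3) + C(4,3) = 84 + 4 + 165 + 4 = 257.
Probability = 257/3276.

257/3276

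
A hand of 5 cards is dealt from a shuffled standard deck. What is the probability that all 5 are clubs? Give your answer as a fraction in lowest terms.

33/66640

There are C(52,5) = 2598960 possible 5-card hands.
Hands that are all clubs: C(13,5) = 1287.
Probability = 1287/2598960 = 33/66640.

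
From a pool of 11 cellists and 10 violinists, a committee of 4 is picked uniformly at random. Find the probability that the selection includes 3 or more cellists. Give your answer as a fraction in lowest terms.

44/133

Total selections: C(21,4) = 5985.
Favorable selections (3 or more cellists): C(11,3)·C(10,1) + C(11,4)·C(10,0) = 1650 + 330 = 1980.
Probability = 1980/5985 = 44/133.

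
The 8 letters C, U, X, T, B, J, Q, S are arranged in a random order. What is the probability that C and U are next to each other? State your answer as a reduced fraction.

There are 8! = 40320 arrangements.
Treat C and U as a block: 7! arrangements of the blocks × 2 orders within the block = 2·5040 = 10080.
Probability = 10080/40320 = 1/4.

1/4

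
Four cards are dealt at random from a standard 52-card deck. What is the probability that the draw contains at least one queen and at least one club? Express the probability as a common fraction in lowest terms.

There are C(52,4) = 270725 possible draws.
By inclusion-exclusion on the complements, draws missing all queens or all clubs: C(48,4) + C(39,4) − C(36,4) = 194580 + 82251 − 58905 = 217926.
So draws with at least one of each: 270725 − 217926 = 52799, probability 52799/270725.

52799/270725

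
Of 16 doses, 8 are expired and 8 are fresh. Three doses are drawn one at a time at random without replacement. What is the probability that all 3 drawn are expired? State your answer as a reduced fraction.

Multiply the conditional probabilities at each draw: 8/16 · 7/15 · 6/14 = 336/3360 = 1/10.

1/10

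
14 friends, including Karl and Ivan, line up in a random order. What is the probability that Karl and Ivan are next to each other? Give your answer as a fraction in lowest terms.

There are 14! = 87178291200 arrangements.
Treat Karl and Ivan as a block: 13! arrangements of the blocks × 2 orders within the block = 2·6227020800 = 12454041600.
Probability = 12454041600/87178291200 = 1/7.

1/7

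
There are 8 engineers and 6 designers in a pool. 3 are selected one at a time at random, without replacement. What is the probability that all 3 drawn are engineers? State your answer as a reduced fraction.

2/13

Multiply the conditional probabilities at each draw: 8/14 · 7/13 · 6/12 = 336/2184 = 2/13.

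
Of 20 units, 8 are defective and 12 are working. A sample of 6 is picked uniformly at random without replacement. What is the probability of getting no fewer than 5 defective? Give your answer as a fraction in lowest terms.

35/1938

There are C(20,6) = 38760 ways to choose the 6.
Favorable selections (no fewer than 5 defective): C(8,5)·C(12,1) + C(8,6)·C(12,0) = 672 + 28 = 700.
Probability = 700/38760 = 35/1938.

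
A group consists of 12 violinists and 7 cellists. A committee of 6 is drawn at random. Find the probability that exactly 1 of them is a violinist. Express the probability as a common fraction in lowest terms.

3/323

Total number of selections: C(19,6) = 27132.
Selections with exactly 1 violinist: choose 1 of the 12 violinists and 5 of the 7 cellists, C(12,1)·C(7,5) = 12·21 = 252.
Probability = 252/27132 = 3/323.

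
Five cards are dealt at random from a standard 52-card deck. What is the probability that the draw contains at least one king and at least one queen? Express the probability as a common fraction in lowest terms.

6509/64974

There are C(52,5) = 2598960 possible draws.
By inclusion-exclusion on the complements, draws missing all kings or all queens: C(48,5) + C(48,5) − C(44,5) = 1712304 + 1712304 − 1086008 = 2338600.
So draws with at least one of each: 2598960 − 2338600 = 260360, probability 260360/2598960 = 6509/64974.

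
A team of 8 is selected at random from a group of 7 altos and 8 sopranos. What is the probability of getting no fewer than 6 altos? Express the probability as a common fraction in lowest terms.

68/2145

There are C(15,8) = 6435 ways to choose the 8.
Favorable selections (no fewer than 6 altos): C(7,6)·C(8,2) + C(7,7)·C(8,1) = 196 + 8 = 204.
Probability = 204/6435 = 68/2145.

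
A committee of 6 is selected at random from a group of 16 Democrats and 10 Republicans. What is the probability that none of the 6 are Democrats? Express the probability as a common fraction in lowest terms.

3/3289

There are C(26,6) = 230230 possible selections.
Selections with no Democrats (all Republicans): C(10,6) = 210.
Probability = 210/230230 = 3/3289.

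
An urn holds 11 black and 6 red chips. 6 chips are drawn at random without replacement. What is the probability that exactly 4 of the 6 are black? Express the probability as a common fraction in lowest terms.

There are C(17,6) = 12376 ways to choose 6 from 17.
Selections with exactly 4 black: choose 4 of the 11 black and 2 of the 6 red, C(11,4)·C(6,2) = 330·15 = 4950.
Probability = 4950/12376 = 2475/6188.

2475/6188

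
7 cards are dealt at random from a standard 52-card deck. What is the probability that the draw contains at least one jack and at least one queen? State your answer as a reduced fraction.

There are C(52,7) = 133784560 possible draws.
By inclusion-exclusion on the complements, draws missing all jacks or all queens: C(48,7) + C(48,7) − C(44,7) = 73629072 + 73629072 − 38320568 = 108937576.
So draws with at least one of each: 133784560 − 108937576 = 24846984, probability 24846984/133784560 = 3105873/16723070.

3105873/16723070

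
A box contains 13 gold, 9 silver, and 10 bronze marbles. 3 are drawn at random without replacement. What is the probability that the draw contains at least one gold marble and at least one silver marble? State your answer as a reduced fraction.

117/248

There are C(32,3) = 4960 possible draws.
By inclusion-exclusion on the complements, draws missing all gold or all silver: C(19,3) + C(23,3) − C(10,3) = 969 + 1771 − 120 = 2620.
So draws with at least one of each: 4960 − 2620 = 2340, probability 2340/4960 = 117/248.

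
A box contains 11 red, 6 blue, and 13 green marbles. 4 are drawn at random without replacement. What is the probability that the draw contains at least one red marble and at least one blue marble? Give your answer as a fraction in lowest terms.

There are C(30,4) = 27405 possible draws.
By inclusion-exclusion on the complements, draws missing all red or all blue: C(19,4) + C(24,4) − C(13,4) = 3876 + 10626 − 715 = 13787.
So draws with at least one of each: 27405 − 13787 = 13618, probability 13618/27405.

13618/27405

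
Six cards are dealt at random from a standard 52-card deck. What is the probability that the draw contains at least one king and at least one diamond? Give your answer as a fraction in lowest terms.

There are C(52,6) = 20358520 possible draws.
By inclusion-exclusion on the complements, draws missing all kings or all diamonds: C(48,6) + C(39,6) − C(36,6) = 12271512 + 3262623 − 1947792 = 13586343.
So draws with at least one of each: 20358520 − 13586343 = 6772177, probability 6772177/20358520.

6772177/20358520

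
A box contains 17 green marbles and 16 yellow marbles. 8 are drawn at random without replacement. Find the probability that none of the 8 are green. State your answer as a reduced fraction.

There are C(33,8) = 13884156 possible selections.
Selections with no green (all yellow): C(16,8) = 12870.
Probability = 12870/13884156 = 5/5394.

5/5394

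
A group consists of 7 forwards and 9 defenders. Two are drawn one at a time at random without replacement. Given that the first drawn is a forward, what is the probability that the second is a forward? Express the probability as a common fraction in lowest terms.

After removing one forward, 15 remain: 6 forwards and 9 defenders.
So the probability the next is a forward is 6/15 = 2/5.

2/5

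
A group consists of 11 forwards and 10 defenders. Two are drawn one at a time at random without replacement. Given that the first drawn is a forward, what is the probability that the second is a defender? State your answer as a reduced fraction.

1/2

After removing one forward, 20 remain: 10 forwards and 10 defenders.
So the probability the next is a defender is 10/20 = 1/2.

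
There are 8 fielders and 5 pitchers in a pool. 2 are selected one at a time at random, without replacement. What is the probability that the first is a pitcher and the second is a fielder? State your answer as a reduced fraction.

10/39

Multiply the conditional probabilities at each draw: 5/13 · 8/12 = 40/156 = 10/39.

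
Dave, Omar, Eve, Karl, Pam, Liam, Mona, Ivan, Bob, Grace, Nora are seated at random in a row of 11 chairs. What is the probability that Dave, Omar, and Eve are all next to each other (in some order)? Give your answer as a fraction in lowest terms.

3/55

There are 11! = 39916800 arrangements.
Treat the three as one block: 9! placements × 3! orders within the block = 362880·6 = 2177280.
Probability = 2177280/39916800 = 3/55.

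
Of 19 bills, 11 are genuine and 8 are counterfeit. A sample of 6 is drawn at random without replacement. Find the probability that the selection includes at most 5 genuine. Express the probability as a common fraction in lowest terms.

There are C(19,6) = 27132 ways to choose the 6.
The complement is exactly 6 genuine: C(11,6)·C(8,0) = 462.
Probability = 1 − 462/27132 = 26670/27132 = 635/646.

635/646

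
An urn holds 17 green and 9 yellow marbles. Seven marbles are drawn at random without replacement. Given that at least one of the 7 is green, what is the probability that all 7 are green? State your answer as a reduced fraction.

286/9673

Work in counts. Selections with at least one green: C(26,7) − C(9,7) = 657800 − 36 = 657764.
Of those, selections where all 7 are green: C(17,7) = 19448.
Conditional probability = 19448/657764 = 286/9673.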